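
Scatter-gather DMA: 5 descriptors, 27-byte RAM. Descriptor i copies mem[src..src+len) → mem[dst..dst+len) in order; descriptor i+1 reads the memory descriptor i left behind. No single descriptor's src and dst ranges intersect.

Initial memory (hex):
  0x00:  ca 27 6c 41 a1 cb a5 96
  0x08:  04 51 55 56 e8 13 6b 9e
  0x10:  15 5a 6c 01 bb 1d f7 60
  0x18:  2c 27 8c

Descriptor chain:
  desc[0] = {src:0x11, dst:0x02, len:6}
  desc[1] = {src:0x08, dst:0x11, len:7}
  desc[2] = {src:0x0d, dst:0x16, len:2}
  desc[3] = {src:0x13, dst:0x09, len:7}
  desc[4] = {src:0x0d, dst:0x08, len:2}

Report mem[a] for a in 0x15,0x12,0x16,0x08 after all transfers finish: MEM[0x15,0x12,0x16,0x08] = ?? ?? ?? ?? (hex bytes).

MEM[0x15,0x12,0x16,0x08] = e8 51 13 6b

[0] 0x11->0x02 len=6 : 5a 6c 01 bb 1d f7
[1] 0x08->0x11 len=7 : 04 51 55 56 e8 13 6b
[2] 0x0d->0x16 len=2 : 13 6b
[3] 0x13->0x09 len=7 : 55 56 e8 13 6b 2c 27
[4] 0x0d->0x08 len=2 : 6b 2c
query mem[0x15]=0xe8, mem[0x12]=0x51, mem[0x16]=0x13, mem[0x08]=0x6b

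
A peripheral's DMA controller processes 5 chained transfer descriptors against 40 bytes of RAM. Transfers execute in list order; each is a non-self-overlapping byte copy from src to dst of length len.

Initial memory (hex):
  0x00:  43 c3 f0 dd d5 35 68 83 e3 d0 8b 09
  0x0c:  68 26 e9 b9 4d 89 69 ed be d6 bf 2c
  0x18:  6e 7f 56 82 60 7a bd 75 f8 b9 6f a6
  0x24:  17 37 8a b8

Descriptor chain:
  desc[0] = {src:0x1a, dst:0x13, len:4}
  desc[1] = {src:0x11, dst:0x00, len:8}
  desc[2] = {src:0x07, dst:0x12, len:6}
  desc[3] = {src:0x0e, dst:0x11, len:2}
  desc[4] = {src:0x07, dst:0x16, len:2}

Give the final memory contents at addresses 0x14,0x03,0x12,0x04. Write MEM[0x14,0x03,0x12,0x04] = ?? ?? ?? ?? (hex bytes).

D0: mem[0x13..0x16] <- [56 82 60 7a]
D1: mem[0x00..0x07] <- [89 69 56 82 60 7a 2c 6e]
D2: mem[0x12..0x17] <- [6e e3 d0 8b 09 68]
D3: mem[0x11..0x12] <- [e9 b9]
D4: mem[0x16..0x17] <- [6e e3]
query mem[0x14]=0xd0, mem[0x03]=0x82, mem[0x12]=0xb9, mem[0x04]=0x60

MEM[0x14,0x03,0x12,0x04] = d0 82 b9 60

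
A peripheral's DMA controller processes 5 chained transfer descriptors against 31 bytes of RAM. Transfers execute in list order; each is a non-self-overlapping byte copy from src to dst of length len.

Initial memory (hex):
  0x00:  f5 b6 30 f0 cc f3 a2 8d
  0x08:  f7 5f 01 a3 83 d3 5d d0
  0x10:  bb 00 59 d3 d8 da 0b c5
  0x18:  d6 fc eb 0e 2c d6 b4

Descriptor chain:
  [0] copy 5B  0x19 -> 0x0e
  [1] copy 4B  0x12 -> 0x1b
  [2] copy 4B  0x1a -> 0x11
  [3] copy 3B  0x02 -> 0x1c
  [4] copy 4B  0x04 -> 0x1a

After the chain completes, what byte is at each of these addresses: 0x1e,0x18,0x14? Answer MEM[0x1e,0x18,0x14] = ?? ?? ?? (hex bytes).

[0] 0x19->0x0e len=5 : fc eb 0e 2c d6
[1] 0x12->0x1b len=4 : d6 d3 d8 da
[2] 0x1a->0x11 len=4 : eb d6 d3 d8
[3] 0x02->0x1c len=3 : 30 f0 cc
[4] 0x04->0x1a len=4 : cc f3 a2 8d
query mem[0x1e]=0xcc, mem[0x18]=0xd6, mem[0x14]=0xd8

MEM[0x1e,0x18,0x14] = cc d6 d8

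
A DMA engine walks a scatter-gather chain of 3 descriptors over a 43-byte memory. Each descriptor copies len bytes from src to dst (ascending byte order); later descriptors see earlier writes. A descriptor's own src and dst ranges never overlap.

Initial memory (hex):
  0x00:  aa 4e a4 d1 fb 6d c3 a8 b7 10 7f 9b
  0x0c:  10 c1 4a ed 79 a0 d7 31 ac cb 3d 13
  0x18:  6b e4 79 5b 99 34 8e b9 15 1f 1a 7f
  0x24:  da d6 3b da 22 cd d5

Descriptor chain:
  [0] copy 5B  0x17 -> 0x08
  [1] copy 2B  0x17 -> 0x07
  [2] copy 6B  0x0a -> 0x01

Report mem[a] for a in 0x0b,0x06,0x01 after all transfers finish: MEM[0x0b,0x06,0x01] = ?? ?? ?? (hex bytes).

MEM[0x0b,0x06,0x01] = 79 ed e4

  after D0: wrote 5B at 0x08 = 136be4795b
  after D1: wrote 2B at 0x07 = 136b
  after D2: wrote 6B at 0x01 = e4795bc14aed
query mem[0x0b]=0x79, mem[0x06]=0xed, mem[0x01]=0xe4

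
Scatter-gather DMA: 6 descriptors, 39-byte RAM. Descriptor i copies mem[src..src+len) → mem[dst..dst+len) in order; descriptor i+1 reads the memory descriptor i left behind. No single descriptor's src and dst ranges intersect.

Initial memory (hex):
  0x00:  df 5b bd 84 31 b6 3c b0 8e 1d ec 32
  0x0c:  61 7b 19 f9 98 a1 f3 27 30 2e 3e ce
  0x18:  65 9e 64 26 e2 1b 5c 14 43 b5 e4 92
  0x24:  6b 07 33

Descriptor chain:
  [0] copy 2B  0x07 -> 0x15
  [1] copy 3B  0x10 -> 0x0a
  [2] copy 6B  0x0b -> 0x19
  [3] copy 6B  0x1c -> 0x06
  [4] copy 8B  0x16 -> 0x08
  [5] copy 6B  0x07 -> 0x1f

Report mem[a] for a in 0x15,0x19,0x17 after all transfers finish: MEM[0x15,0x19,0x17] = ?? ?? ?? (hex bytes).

MEM[0x15,0x19,0x17] = b0 a1 ce

D0: mem[0x15..0x16] <- [b0 8e]
D1: mem[0x0a..0x0c] <- [98 a1 f3]
D2: mem[0x19..0x1e] <- [a1 f3 7b 19 f9 98]
D3: mem[0x06..0x0b] <- [19 f9 98 14 43 b5]
D4: mem[0x08..0x0f] <- [8e ce 65 a1 f3 7b 19 f9]
D5: mem[0x1f..0x24] <- [f9 8e ce 65 a1 f3]
query mem[0x15]=0xb0, mem[0x19]=0xa1, mem[0x17]=0xce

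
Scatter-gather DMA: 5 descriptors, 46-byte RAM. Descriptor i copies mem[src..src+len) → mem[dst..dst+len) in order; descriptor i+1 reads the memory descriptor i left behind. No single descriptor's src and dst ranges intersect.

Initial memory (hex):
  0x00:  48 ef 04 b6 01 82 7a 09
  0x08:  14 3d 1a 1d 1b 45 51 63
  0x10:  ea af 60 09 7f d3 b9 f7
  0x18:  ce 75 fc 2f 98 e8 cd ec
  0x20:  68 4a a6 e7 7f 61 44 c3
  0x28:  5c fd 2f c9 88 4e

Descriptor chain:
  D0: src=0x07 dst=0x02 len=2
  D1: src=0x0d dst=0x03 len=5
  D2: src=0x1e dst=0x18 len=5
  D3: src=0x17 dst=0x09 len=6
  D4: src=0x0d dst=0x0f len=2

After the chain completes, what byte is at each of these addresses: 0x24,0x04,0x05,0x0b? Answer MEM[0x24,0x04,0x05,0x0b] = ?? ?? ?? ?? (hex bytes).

MEM[0x24,0x04,0x05,0x0b] = 7f 51 63 ec

D0: mem[0x02..0x03] <- [09 14]
D1: mem[0x03..0x07] <- [45 51 63 ea af]
D2: mem[0x18..0x1c] <- [cd ec 68 4a a6]
D3: mem[0x09..0x0e] <- [f7 cd ec 68 4a a6]
D4: mem[0x0f..0x10] <- [4a a6]
query mem[0x24]=0x7f, mem[0x04]=0x51, mem[0x05]=0x63, mem[0x0b]=0xec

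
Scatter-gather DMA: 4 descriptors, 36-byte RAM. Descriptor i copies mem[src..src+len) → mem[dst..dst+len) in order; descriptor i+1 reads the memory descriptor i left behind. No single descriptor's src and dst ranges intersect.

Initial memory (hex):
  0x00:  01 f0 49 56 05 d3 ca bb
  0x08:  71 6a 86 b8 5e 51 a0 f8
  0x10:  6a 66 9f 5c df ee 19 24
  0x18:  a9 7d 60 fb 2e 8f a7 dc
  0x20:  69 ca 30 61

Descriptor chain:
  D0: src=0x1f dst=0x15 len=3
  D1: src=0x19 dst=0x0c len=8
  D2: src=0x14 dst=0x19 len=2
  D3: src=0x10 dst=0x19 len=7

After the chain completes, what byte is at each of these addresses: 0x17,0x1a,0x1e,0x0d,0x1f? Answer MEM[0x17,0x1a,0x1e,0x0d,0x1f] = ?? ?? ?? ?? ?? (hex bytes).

D0: mem[0x15..0x17] <- [dc 69 ca]
D1: mem[0x0c..0x13] <- [7d 60 fb 2e 8f a7 dc 69]
D2: mem[0x19..0x1a] <- [df dc]
D3: mem[0x19..0x1f] <- [8f a7 dc 69 df dc 69]
query mem[0x17]=0xca, mem[0x1a]=0xa7, mem[0x1e]=0xdc, mem[0x0d]=0x60, mem[0x1f]=0x69

MEM[0x17,0x1a,0x1e,0x0d,0x1f] = ca a7 dc 60 69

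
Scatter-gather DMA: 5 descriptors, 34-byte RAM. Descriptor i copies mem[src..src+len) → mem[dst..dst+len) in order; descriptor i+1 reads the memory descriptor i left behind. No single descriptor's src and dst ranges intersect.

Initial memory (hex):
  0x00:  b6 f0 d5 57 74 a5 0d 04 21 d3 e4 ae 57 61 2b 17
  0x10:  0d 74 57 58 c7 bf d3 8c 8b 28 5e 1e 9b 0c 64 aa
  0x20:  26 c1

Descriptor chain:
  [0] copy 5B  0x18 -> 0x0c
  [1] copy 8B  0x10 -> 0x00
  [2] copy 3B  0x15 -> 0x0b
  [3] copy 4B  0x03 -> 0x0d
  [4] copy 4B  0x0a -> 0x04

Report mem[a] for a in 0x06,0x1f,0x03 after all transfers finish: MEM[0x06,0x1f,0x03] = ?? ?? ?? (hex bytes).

MEM[0x06,0x1f,0x03] = d3 aa 58

D0: mem[0x0c..0x10] <- [8b 28 5e 1e 9b]
D1: mem[0x00..0x07] <- [9b 74 57 58 c7 bf d3 8c]
D2: mem[0x0b..0x0d] <- [bf d3 8c]
D3: mem[0x0d..0x10] <- [58 c7 bf d3]
D4: mem[0x04..0x07] <- [e4 bf d3 58]
query mem[0x06]=0xd3, mem[0x1f]=0xaa, mem[0x03]=0x58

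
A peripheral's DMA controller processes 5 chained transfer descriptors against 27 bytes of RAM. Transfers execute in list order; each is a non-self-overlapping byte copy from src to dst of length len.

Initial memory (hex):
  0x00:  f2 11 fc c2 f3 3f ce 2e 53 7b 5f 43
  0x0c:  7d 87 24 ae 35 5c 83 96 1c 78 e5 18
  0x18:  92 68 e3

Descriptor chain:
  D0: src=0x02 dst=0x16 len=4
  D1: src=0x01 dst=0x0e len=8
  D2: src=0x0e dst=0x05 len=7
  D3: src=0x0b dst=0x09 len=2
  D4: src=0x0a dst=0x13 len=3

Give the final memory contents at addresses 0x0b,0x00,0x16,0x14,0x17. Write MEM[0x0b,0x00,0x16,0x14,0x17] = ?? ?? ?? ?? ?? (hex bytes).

MEM[0x0b,0x00,0x16,0x14,0x17] = 2e f2 fc 2e c2

[0] 0x02->0x16 len=4 : fc c2 f3 3f
[1] 0x01->0x0e len=8 : 11 fc c2 f3 3f ce 2e 53
[2] 0x0e->0x05 len=7 : 11 fc c2 f3 3f ce 2e
[3] 0x0b->0x09 len=2 : 2e 7d
[4] 0x0a->0x13 len=3 : 7d 2e 7d
query mem[0x0b]=0x2e, mem[0x00]=0xf2, mem[0x16]=0xfc, mem[0x14]=0x2e, mem[0x17]=0xc2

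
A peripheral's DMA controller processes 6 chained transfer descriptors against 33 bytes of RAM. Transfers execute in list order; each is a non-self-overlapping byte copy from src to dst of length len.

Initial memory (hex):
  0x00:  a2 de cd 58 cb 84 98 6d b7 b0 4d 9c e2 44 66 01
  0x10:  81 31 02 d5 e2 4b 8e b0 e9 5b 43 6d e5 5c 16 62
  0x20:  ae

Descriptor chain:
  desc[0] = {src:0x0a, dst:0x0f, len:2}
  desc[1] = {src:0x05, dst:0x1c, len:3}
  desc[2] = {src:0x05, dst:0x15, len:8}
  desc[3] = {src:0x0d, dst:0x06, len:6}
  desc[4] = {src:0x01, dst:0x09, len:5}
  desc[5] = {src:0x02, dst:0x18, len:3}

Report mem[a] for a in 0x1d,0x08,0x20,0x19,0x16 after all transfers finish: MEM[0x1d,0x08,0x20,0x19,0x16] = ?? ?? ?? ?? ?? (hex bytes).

MEM[0x1d,0x08,0x20,0x19,0x16] = 98 4d ae 58 98

  after D0: wrote 2B at 0x0f = 4d9c
  after D1: wrote 3B at 0x1c = 84986d
  after D2: wrote 8B at 0x15 = 84986db7b04d9ce2
  after D3: wrote 6B at 0x06 = 44664d9c3102
  after D4: wrote 5B at 0x09 = decd58cb84
  after D5: wrote 3B at 0x18 = cd58cb
query mem[0x1d]=0x98, mem[0x08]=0x4d, mem[0x20]=0xae, mem[0x19]=0x58, mem[0x16]=0x98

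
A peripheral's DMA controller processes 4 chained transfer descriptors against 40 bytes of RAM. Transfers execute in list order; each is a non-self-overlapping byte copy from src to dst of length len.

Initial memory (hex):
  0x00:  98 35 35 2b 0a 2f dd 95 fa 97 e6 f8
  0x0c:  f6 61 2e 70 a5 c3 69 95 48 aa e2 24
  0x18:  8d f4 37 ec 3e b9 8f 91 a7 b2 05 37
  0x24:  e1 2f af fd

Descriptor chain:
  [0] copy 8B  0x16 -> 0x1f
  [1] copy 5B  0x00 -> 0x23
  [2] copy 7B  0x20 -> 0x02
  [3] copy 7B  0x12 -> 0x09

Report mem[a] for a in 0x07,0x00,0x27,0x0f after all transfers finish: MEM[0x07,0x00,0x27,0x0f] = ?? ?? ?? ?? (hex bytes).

[0] 0x16->0x1f len=8 : e2 24 8d f4 37 ec 3e b9
[1] 0x00->0x23 len=5 : 98 35 35 2b 0a
[2] 0x20->0x02 len=7 : 24 8d f4 98 35 35 2b
[3] 0x12->0x09 len=7 : 69 95 48 aa e2 24 8d
query mem[0x07]=0x35, mem[0x00]=0x98, mem[0x27]=0x0a, mem[0x0f]=0x8d

MEM[0x07,0x00,0x27,0x0f] = 35 98 0a 8d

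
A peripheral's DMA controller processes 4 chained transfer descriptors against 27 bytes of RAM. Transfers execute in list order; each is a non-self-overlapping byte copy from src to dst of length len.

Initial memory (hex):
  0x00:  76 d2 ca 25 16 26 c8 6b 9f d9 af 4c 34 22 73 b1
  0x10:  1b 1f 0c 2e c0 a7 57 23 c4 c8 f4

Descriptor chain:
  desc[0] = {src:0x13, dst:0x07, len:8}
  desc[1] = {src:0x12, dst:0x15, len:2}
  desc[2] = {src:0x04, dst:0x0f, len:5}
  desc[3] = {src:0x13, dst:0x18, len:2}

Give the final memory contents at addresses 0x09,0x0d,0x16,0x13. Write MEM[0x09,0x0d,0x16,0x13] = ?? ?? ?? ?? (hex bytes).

MEM[0x09,0x0d,0x16,0x13] = a7 c8 2e c0

D0: mem[0x07..0x0e] <- [2e c0 a7 57 23 c4 c8 f4]
D1: mem[0x15..0x16] <- [0c 2e]
D2: mem[0x0f..0x13] <- [16 26 c8 2e c0]
D3: mem[0x18..0x19] <- [c0 c0]
query mem[0x09]=0xa7, mem[0x0d]=0xc8, mem[0x16]=0x2e, mem[0x13]=0xc0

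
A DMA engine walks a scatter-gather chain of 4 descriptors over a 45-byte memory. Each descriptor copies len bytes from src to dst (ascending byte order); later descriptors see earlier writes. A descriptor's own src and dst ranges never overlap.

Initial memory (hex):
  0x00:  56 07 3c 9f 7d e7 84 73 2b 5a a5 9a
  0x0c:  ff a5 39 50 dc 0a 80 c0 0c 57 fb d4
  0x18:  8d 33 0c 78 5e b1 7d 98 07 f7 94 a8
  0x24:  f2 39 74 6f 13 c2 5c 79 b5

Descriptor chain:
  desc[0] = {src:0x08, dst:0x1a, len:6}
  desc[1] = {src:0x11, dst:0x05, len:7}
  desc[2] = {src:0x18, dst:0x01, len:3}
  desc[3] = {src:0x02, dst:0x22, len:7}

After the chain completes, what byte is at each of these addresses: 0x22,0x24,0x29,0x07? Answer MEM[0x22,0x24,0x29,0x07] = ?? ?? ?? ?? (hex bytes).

MEM[0x22,0x24,0x29,0x07] = 33 7d c2 c0

[0] 0x08->0x1a len=6 : 2b 5a a5 9a ff a5
[1] 0x11->0x05 len=7 : 0a 80 c0 0c 57 fb d4
[2] 0x18->0x01 len=3 : 8d 33 2b
[3] 0x02->0x22 len=7 : 33 2b 7d 0a 80 c0 0c
query mem[0x22]=0x33, mem[0x24]=0x7d, mem[0x29]=0xc2, mem[0x07]=0xc0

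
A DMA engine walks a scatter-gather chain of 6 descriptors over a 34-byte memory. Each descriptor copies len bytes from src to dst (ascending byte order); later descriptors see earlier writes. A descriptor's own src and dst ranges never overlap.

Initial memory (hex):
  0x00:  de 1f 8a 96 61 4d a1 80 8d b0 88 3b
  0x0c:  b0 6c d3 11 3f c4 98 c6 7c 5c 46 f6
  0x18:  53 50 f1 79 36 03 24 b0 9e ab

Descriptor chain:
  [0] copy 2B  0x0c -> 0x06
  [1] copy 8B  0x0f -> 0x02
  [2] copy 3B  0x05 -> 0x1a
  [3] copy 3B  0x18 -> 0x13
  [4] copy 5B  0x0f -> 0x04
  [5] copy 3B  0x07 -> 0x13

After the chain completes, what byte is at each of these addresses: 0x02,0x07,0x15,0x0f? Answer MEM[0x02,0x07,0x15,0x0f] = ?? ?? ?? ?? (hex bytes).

MEM[0x02,0x07,0x15,0x0f] = 11 98 46 11

#0 dst[0x06+2] := {0xb0,0x6c}
#1 dst[0x02+8] := {0x11,0x3f,0xc4,0x98,0xc6,0x7c,0x5c,0x46}
#2 dst[0x1a+3] := {0x98,0xc6,0x7c}
#3 dst[0x13+3] := {0x53,0x50,0x98}
#4 dst[0x04+5] := {0x11,0x3f,0xc4,0x98,0x53}
#5 dst[0x13+3] := {0x98,0x53,0x46}
query mem[0x02]=0x11, mem[0x07]=0x98, mem[0x15]=0x46, mem[0x0f]=0x11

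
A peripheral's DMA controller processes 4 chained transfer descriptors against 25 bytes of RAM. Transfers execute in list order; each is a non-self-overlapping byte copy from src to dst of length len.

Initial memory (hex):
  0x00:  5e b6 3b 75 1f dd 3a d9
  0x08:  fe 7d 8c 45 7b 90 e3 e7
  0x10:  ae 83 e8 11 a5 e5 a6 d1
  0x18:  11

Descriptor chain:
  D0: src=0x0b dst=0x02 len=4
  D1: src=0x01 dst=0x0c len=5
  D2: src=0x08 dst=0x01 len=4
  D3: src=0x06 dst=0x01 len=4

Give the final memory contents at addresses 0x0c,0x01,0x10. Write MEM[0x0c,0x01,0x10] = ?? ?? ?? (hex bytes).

MEM[0x0c,0x01,0x10] = b6 3a e3

[0] 0x0b->0x02 len=4 : 45 7b 90 e3
[1] 0x01->0x0c len=5 : b6 45 7b 90 e3
[2] 0x08->0x01 len=4 : fe 7d 8c 45
[3] 0x06->0x01 len=4 : 3a d9 fe 7d
query mem[0x0c]=0xb6, mem[0x01]=0x3a, mem[0x10]=0xe3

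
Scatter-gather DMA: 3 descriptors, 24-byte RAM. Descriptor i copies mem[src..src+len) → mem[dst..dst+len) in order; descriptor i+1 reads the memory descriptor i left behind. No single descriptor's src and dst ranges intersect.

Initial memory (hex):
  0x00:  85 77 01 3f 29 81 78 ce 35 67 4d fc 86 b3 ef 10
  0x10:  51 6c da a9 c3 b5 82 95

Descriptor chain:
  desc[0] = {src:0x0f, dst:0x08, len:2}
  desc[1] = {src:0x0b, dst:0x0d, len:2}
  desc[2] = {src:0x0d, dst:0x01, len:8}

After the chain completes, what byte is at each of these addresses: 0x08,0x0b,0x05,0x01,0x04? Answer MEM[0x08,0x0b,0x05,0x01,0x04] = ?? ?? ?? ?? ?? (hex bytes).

MEM[0x08,0x0b,0x05,0x01,0x04] = c3 fc 6c fc 51

[0] 0x0f->0x08 len=2 : 10 51
[1] 0x0b->0x0d len=2 : fc 86
[2] 0x0d->0x01 len=8 : fc 86 10 51 6c da a9 c3
query mem[0x08]=0xc3, mem[0x0b]=0xfc, mem[0x05]=0x6c, mem[0x01]=0xfc, mem[0x04]=0x51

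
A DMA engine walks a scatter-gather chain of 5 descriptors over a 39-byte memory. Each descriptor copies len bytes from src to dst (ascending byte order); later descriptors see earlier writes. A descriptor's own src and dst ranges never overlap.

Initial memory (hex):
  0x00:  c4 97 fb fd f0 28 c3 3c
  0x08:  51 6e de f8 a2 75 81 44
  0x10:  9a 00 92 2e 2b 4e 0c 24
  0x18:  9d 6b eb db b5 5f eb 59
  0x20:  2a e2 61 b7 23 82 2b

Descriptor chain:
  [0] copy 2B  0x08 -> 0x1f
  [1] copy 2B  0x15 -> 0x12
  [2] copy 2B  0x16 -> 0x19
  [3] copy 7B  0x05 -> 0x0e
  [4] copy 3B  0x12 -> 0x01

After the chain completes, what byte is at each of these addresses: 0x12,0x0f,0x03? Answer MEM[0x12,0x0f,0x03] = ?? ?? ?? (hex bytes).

MEM[0x12,0x0f,0x03] = 6e c3 f8

  after D0: wrote 2B at 0x1f = 516e
  after D1: wrote 2B at 0x12 = 4e0c
  after D2: wrote 2B at 0x19 = 0c24
  after D3: wrote 7B at 0x0e = 28c33c516edef8
  after D4: wrote 3B at 0x01 = 6edef8
query mem[0x12]=0x6e, mem[0x0f]=0xc3, mem[0x03]=0xf8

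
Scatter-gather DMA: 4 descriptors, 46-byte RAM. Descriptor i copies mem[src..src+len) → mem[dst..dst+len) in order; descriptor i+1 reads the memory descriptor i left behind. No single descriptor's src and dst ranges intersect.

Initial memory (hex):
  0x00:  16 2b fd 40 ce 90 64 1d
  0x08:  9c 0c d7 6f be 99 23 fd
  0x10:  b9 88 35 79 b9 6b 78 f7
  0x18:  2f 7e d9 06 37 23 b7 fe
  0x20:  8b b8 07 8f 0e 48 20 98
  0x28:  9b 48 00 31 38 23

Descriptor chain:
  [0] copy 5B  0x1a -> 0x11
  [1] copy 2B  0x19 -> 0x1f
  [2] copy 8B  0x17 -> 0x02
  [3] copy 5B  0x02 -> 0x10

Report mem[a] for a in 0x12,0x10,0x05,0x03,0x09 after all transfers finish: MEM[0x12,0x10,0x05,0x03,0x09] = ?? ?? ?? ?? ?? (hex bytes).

#0 dst[0x11+5] := {0xd9,0x06,0x37,0x23,0xb7}
#1 dst[0x1f+2] := {0x7e,0xd9}
#2 dst[0x02+8] := {0xf7,0x2f,0x7e,0xd9,0x06,0x37,0x23,0xb7}
#3 dst[0x10+5] := {0xf7,0x2f,0x7e,0xd9,0x06}
query mem[0x12]=0x7e, mem[0x10]=0xf7, mem[0x05]=0xd9, mem[0x03]=0x2f, mem[0x09]=0xb7

MEM[0x12,0x10,0x05,0x03,0x09] = 7e f7 d9 2f b7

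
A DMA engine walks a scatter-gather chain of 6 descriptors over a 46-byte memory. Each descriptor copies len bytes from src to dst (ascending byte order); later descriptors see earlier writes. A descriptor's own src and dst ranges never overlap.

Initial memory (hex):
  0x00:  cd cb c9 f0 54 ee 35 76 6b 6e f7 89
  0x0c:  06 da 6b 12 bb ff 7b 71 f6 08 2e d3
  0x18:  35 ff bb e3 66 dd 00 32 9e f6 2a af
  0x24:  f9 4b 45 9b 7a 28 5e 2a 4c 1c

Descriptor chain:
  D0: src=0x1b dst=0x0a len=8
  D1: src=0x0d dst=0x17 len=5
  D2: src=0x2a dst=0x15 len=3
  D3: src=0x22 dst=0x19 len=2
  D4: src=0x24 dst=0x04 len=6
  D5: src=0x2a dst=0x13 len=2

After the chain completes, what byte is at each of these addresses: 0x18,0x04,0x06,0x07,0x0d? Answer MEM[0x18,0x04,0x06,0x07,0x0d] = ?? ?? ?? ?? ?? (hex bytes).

MEM[0x18,0x04,0x06,0x07,0x0d] = 32 f9 45 9b 00

D0: mem[0x0a..0x11] <- [e3 66 dd 00 32 9e f6 2a]
D1: mem[0x17..0x1b] <- [00 32 9e f6 2a]
D2: mem[0x15..0x17] <- [5e 2a 4c]
D3: mem[0x19..0x1a] <- [2a af]
D4: mem[0x04..0x09] <- [f9 4b 45 9b 7a 28]
D5: mem[0x13..0x14] <- [5e 2a]
query mem[0x18]=0x32, mem[0x04]=0xf9, mem[0x06]=0x45, mem[0x07]=0x9b, mem[0x0d]=0x00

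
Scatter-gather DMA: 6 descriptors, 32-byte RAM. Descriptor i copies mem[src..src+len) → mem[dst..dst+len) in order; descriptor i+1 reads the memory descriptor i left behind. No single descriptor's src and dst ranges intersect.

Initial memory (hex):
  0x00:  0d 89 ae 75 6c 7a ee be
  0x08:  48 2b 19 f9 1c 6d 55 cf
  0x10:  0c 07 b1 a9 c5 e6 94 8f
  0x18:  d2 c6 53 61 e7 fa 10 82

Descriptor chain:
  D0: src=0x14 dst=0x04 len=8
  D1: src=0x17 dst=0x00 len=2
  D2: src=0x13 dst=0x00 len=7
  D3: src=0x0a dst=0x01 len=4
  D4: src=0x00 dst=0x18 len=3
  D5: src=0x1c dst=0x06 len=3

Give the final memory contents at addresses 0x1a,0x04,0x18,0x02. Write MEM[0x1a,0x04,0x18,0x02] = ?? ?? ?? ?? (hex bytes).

MEM[0x1a,0x04,0x18,0x02] = 61 6d a9 61

  after D0: wrote 8B at 0x04 = c5e6948fd2c65361
  after D1: wrote 2B at 0x00 = 8fd2
  after D2: wrote 7B at 0x00 = a9c5e6948fd2c6
  after D3: wrote 4B at 0x01 = 53611c6d
  after D4: wrote 3B at 0x18 = a95361
  after D5: wrote 3B at 0x06 = e7fa10
query mem[0x1a]=0x61, mem[0x04]=0x6d, mem[0x18]=0xa9, mem[0x02]=0x61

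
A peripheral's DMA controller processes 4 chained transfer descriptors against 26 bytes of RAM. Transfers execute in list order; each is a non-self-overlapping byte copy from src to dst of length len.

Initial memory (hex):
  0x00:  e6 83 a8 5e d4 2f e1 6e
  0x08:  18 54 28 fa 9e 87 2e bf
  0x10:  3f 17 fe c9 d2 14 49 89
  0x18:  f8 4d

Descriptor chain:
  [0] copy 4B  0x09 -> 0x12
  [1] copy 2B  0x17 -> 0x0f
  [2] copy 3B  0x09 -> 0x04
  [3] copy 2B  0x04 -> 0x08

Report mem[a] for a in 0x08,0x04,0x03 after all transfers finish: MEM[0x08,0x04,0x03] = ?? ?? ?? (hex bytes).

MEM[0x08,0x04,0x03] = 54 54 5e

  after D0: wrote 4B at 0x12 = 5428fa9e
  after D1: wrote 2B at 0x0f = 89f8
  after D2: wrote 3B at 0x04 = 5428fa
  after D3: wrote 2B at 0x08 = 5428
query mem[0x08]=0x54, mem[0x04]=0x54, mem[0x03]=0x5e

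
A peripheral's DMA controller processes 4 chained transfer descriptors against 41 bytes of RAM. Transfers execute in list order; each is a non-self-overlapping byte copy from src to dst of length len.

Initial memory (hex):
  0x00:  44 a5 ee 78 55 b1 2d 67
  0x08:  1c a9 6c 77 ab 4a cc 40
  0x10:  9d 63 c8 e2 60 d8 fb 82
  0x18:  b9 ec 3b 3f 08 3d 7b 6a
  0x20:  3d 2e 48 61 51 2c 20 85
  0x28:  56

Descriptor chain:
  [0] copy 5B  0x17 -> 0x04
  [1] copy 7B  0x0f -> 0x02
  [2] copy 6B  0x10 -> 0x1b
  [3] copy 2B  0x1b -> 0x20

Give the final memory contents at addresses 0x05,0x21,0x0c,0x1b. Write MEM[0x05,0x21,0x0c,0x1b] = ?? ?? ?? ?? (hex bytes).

MEM[0x05,0x21,0x0c,0x1b] = c8 63 ab 9d

#0 dst[0x04+5] := {0x82,0xb9,0xec,0x3b,0x3f}
#1 dst[0x02+7] := {0x40,0x9d,0x63,0xc8,0xe2,0x60,0xd8}
#2 dst[0x1b+6] := {0x9d,0x63,0xc8,0xe2,0x60,0xd8}
#3 dst[0x20+2] := {0x9d,0x63}
query mem[0x05]=0xc8, mem[0x21]=0x63, mem[0x0c]=0xab, mem[0x1b]=0x9d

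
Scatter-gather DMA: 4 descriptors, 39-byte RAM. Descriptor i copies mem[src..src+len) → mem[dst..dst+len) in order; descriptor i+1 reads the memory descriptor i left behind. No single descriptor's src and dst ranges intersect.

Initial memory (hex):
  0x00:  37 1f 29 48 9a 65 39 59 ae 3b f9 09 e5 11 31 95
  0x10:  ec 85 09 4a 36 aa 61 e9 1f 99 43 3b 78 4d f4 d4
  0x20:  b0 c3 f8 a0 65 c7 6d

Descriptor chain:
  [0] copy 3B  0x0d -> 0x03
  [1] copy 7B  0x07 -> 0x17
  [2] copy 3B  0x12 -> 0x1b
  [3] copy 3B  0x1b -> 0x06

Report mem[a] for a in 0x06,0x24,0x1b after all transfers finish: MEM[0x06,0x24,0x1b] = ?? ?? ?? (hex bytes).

#0 dst[0x03+3] := {0x11,0x31,0x95}
#1 dst[0x17+7] := {0x59,0xae,0x3b,0xf9,0x09,0xe5,0x11}
#2 dst[0x1b+3] := {0x09,0x4a,0x36}
#3 dst[0x06+3] := {0x09,0x4a,0x36}
query mem[0x06]=0x09, mem[0x24]=0x65, mem[0x1b]=0x09

MEM[0x06,0x24,0x1b] = 09 65 09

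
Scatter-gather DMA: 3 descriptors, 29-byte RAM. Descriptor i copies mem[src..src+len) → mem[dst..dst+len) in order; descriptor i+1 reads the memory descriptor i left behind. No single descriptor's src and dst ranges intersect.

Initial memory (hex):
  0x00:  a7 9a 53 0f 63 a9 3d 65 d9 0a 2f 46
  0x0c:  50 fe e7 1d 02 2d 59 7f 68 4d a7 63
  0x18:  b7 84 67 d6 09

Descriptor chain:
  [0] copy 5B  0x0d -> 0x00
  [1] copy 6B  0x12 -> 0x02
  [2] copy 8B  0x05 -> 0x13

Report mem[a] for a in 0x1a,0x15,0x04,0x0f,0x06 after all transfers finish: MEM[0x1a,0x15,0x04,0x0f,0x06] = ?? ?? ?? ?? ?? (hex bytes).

MEM[0x1a,0x15,0x04,0x0f,0x06] = 50 63 68 1d a7

  after D0: wrote 5B at 0x00 = fee71d022d
  after D1: wrote 6B at 0x02 = 597f684da763
  after D2: wrote 8B at 0x13 = 4da763d90a2f4650
query mem[0x1a]=0x50, mem[0x15]=0x63, mem[0x04]=0x68, mem[0x0f]=0x1d, mem[0x06]=0xa7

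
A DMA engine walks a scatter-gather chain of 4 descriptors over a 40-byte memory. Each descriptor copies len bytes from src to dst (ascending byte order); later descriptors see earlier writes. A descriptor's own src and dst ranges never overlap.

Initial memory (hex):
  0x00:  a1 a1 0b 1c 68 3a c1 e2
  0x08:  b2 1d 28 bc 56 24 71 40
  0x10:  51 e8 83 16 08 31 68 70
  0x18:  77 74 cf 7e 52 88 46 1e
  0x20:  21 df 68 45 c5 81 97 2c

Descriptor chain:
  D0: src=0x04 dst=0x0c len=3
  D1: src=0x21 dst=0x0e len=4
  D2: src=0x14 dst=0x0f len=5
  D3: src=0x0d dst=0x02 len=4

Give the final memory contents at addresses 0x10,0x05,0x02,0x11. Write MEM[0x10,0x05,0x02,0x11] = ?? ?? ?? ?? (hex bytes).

  after D0: wrote 3B at 0x0c = 683ac1
  after D1: wrote 4B at 0x0e = df6845c5
  after D2: wrote 5B at 0x0f = 0831687077
  after D3: wrote 4B at 0x02 = 3adf0831
query mem[0x10]=0x31, mem[0x05]=0x31, mem[0x02]=0x3a, mem[0x11]=0x68

MEM[0x10,0x05,0x02,0x11] = 31 31 3a 68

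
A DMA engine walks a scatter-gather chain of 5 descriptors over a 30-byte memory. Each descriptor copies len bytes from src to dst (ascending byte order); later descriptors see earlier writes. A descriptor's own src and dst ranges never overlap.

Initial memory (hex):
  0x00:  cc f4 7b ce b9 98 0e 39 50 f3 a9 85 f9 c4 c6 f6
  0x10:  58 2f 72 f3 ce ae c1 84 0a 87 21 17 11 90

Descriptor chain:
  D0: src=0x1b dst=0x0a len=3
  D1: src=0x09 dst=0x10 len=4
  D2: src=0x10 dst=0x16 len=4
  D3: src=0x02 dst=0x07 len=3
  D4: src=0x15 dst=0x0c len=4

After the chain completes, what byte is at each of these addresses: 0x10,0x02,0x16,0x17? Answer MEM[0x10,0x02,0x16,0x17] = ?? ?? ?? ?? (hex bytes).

MEM[0x10,0x02,0x16,0x17] = f3 7b f3 17

#0 dst[0x0a+3] := {0x17,0x11,0x90}
#1 dst[0x10+4] := {0xf3,0x17,0x11,0x90}
#2 dst[0x16+4] := {0xf3,0x17,0x11,0x90}
#3 dst[0x07+3] := {0x7b,0xce,0xb9}
#4 dst[0x0c+4] := {0xae,0xf3,0x17,0x11}
query mem[0x10]=0xf3, mem[0x02]=0x7b, mem[0x16]=0xf3, mem[0x17]=0x17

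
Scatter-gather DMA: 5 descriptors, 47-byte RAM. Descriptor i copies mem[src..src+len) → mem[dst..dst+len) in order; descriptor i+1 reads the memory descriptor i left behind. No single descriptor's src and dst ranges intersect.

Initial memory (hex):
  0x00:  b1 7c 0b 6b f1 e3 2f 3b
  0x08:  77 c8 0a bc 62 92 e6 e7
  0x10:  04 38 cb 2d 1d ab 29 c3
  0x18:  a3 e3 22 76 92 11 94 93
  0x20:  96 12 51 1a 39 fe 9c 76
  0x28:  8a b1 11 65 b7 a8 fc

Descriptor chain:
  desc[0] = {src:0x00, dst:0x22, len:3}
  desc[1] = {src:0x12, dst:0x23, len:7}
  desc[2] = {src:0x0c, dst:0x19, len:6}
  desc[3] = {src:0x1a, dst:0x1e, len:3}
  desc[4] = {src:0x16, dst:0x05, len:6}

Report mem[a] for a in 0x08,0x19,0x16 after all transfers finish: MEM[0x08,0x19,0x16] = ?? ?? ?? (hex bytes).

MEM[0x08,0x19,0x16] = 62 62 29

  after D0: wrote 3B at 0x22 = b17c0b
  after D1: wrote 7B at 0x23 = cb2d1dab29c3a3
  after D2: wrote 6B at 0x19 = 6292e6e70438
  after D3: wrote 3B at 0x1e = 92e6e7
  after D4: wrote 6B at 0x05 = 29c3a36292e6
query mem[0x08]=0x62, mem[0x19]=0x62, mem[0x16]=0x29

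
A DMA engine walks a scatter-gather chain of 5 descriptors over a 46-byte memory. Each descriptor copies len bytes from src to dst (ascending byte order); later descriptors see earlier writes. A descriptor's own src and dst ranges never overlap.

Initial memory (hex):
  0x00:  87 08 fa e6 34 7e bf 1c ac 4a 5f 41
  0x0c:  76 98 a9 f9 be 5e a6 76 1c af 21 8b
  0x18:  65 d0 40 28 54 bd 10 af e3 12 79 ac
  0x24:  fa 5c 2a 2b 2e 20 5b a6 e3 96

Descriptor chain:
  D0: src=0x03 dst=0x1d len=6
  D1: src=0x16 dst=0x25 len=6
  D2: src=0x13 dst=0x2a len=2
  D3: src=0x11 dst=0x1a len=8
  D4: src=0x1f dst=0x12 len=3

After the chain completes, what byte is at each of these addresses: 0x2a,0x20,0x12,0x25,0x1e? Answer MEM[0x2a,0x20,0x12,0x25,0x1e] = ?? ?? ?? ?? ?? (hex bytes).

MEM[0x2a,0x20,0x12,0x25,0x1e] = 76 8b 21 21 af

  after D0: wrote 6B at 0x1d = e6347ebf1cac
  after D1: wrote 6B at 0x25 = 218b65d04028
  after D2: wrote 2B at 0x2a = 761c
  after D3: wrote 8B at 0x1a = 5ea6761caf218b65
  after D4: wrote 3B at 0x12 = 218b65
query mem[0x2a]=0x76, mem[0x20]=0x8b, mem[0x12]=0x21, mem[0x25]=0x21, mem[0x1e]=0xaf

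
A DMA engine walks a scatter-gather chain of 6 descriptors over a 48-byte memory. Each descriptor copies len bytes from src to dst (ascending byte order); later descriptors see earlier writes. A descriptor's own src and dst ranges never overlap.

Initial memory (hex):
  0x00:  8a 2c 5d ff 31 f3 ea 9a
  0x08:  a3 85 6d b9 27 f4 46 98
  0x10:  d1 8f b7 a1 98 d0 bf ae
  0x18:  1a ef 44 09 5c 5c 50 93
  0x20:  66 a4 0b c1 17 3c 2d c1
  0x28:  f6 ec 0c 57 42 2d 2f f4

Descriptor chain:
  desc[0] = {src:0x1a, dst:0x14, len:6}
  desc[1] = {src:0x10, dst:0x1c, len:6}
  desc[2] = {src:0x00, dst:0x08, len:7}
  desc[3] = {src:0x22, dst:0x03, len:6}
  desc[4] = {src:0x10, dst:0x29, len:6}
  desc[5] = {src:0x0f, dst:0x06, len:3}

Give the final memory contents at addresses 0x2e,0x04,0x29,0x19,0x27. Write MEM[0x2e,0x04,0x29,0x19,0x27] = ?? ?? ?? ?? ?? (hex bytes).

MEM[0x2e,0x04,0x29,0x19,0x27] = 09 c1 d1 93 c1

  after D0: wrote 6B at 0x14 = 44095c5c5093
  after D1: wrote 6B at 0x1c = d18fb7a14409
  after D2: wrote 7B at 0x08 = 8a2c5dff31f3ea
  after D3: wrote 6B at 0x03 = 0bc1173c2dc1
  after D4: wrote 6B at 0x29 = d18fb7a14409
  after D5: wrote 3B at 0x06 = 98d18f
query mem[0x2e]=0x09, mem[0x04]=0xc1, mem[0x29]=0xd1, mem[0x19]=0x93, mem[0x27]=0xc1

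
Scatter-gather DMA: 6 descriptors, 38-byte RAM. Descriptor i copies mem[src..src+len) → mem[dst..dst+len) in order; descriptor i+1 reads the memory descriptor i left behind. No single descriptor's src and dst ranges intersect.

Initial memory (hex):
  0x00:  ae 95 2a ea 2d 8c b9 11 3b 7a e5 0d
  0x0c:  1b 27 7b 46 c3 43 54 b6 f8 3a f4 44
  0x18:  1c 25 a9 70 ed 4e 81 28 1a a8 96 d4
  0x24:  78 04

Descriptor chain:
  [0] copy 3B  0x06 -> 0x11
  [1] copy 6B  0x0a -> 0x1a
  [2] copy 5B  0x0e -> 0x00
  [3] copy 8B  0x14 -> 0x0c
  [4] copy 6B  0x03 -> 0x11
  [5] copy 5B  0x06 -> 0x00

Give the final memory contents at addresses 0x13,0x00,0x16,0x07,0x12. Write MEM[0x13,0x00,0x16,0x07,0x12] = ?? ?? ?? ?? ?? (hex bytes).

MEM[0x13,0x00,0x16,0x07,0x12] = 8c b9 3b 11 11

D0: mem[0x11..0x13] <- [b9 11 3b]
D1: mem[0x1a..0x1f] <- [e5 0d 1b 27 7b 46]
D2: mem[0x00..0x04] <- [7b 46 c3 b9 11]
D3: mem[0x0c..0x13] <- [f8 3a f4 44 1c 25 e5 0d]
D4: mem[0x11..0x16] <- [b9 11 8c b9 11 3b]
D5: mem[0x00..0x04] <- [b9 11 3b 7a e5]
query mem[0x13]=0x8c, mem[0x00]=0xb9, mem[0x16]=0x3b, mem[0x07]=0x11, mem[0x12]=0x11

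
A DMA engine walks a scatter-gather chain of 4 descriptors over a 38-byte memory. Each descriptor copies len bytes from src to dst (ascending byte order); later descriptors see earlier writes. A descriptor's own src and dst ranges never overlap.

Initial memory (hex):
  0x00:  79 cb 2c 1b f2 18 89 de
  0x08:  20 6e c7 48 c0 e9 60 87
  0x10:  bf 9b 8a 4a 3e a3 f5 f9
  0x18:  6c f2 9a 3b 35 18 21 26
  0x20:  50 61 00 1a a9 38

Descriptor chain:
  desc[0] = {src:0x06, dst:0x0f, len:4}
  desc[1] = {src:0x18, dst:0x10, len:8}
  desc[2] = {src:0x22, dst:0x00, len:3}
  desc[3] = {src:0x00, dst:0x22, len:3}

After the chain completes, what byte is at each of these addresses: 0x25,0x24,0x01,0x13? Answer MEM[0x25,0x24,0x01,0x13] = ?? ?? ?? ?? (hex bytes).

D0: mem[0x0f..0x12] <- [89 de 20 6e]
D1: mem[0x10..0x17] <- [6c f2 9a 3b 35 18 21 26]
D2: mem[0x00..0x02] <- [00 1a a9]
D3: mem[0x22..0x24] <- [00 1a a9]
query mem[0x25]=0x38, mem[0x24]=0xa9, mem[0x01]=0x1a, mem[0x13]=0x3b

MEM[0x25,0x24,0x01,0x13] = 38 a9 1a 3b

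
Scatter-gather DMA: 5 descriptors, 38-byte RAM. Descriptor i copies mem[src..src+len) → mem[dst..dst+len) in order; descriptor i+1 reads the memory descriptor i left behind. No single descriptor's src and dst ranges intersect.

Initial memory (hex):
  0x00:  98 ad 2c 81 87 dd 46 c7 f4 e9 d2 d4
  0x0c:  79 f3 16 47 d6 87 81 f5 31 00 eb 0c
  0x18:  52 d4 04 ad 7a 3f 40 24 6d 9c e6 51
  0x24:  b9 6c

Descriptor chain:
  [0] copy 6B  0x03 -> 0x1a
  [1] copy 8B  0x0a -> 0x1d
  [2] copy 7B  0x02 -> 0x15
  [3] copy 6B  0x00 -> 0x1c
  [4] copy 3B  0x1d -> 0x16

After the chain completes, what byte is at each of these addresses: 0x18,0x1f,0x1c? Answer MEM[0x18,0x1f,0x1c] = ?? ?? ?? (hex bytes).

MEM[0x18,0x1f,0x1c] = 81 81 98

D0: mem[0x1a..0x1f] <- [81 87 dd 46 c7 f4]
D1: mem[0x1d..0x24] <- [d2 d4 79 f3 16 47 d6 87]
D2: mem[0x15..0x1b] <- [2c 81 87 dd 46 c7 f4]
D3: mem[0x1c..0x21] <- [98 ad 2c 81 87 dd]
D4: mem[0x16..0x18] <- [ad 2c 81]
query mem[0x18]=0x81, mem[0x1f]=0x81, mem[0x1c]=0x98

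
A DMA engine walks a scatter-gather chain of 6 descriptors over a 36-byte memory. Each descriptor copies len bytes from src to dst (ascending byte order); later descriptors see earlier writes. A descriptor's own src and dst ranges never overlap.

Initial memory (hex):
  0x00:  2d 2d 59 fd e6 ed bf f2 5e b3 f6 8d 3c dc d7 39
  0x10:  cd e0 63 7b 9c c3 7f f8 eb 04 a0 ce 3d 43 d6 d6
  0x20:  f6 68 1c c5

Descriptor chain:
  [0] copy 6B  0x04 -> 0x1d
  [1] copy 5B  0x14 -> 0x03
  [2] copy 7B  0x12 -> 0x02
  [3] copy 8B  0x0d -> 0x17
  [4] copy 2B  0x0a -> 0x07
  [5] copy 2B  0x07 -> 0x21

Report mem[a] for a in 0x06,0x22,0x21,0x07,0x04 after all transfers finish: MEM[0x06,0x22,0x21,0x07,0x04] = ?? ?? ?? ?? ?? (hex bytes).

#0 dst[0x1d+6] := {0xe6,0xed,0xbf,0xf2,0x5e,0xb3}
#1 dst[0x03+5] := {0x9c,0xc3,0x7f,0xf8,0xeb}
#2 dst[0x02+7] := {0x63,0x7b,0x9c,0xc3,0x7f,0xf8,0xeb}
#3 dst[0x17+8] := {0xdc,0xd7,0x39,0xcd,0xe0,0x63,0x7b,0x9c}
#4 dst[0x07+2] := {0xf6,0x8d}
#5 dst[0x21+2] := {0xf6,0x8d}
query mem[0x06]=0x7f, mem[0x22]=0x8d, mem[0x21]=0xf6, mem[0x07]=0xf6, mem[0x04]=0x9c

MEM[0x06,0x22,0x21,0x07,0x04] = 7f 8d f6 f6 9c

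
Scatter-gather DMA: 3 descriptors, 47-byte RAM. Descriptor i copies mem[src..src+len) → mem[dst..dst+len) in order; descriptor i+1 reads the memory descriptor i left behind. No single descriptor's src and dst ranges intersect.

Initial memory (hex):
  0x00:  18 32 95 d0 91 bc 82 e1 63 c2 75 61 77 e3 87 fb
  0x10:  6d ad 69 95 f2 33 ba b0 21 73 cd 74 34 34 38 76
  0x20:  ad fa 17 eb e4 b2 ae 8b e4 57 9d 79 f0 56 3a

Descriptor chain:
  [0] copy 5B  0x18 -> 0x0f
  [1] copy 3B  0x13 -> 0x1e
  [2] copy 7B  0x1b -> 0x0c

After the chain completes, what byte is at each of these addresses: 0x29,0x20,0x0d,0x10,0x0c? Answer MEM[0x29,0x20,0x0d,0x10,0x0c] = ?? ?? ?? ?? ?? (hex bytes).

MEM[0x29,0x20,0x0d,0x10,0x0c] = 57 33 34 f2 74

D0: mem[0x0f..0x13] <- [21 73 cd 74 34]
D1: mem[0x1e..0x20] <- [34 f2 33]
D2: mem[0x0c..0x12] <- [74 34 34 34 f2 33 fa]
query mem[0x29]=0x57, mem[0x20]=0x33, mem[0x0d]=0x34, mem[0x10]=0xf2, mem[0x0c]=0x74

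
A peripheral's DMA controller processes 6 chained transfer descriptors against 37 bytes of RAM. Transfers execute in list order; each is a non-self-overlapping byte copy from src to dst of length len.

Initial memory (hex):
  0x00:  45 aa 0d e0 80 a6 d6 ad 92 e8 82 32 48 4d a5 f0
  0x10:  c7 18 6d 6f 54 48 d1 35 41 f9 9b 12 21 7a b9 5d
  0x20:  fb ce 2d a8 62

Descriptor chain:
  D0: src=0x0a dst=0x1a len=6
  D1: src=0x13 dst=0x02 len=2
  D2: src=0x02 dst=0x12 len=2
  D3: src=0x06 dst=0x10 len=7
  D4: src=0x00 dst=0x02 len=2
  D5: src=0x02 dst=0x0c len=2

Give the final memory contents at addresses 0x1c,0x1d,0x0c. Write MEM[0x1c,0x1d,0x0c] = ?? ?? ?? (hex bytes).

MEM[0x1c,0x1d,0x0c] = 48 4d 45

  after D0: wrote 6B at 0x1a = 8232484da5f0
  after D1: wrote 2B at 0x02 = 6f54
  after D2: wrote 2B at 0x12 = 6f54
  after D3: wrote 7B at 0x10 = d6ad92e8823248
  after D4: wrote 2B at 0x02 = 45aa
  after D5: wrote 2B at 0x0c = 45aa
query mem[0x1c]=0x48, mem[0x1d]=0x4d, mem[0x0c]=0x45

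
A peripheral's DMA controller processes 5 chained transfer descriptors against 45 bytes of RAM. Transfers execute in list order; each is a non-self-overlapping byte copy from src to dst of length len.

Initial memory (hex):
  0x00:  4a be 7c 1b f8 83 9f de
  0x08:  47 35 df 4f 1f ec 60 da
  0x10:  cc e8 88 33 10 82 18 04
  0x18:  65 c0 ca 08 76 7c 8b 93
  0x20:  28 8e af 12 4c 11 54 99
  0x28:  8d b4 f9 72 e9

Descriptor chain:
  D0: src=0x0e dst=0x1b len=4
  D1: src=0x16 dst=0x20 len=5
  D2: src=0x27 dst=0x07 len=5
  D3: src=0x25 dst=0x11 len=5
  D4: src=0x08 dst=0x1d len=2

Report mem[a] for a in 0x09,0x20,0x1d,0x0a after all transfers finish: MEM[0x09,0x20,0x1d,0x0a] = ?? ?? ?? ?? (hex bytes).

  after D0: wrote 4B at 0x1b = 60dacce8
  after D1: wrote 5B at 0x20 = 180465c0ca
  after D2: wrote 5B at 0x07 = 998db4f972
  after D3: wrote 5B at 0x11 = 1154998db4
  after D4: wrote 2B at 0x1d = 8db4
query mem[0x09]=0xb4, mem[0x20]=0x18, mem[0x1d]=0x8d, mem[0x0a]=0xf9

MEM[0x09,0x20,0x1d,0x0a] = b4 18 8d f9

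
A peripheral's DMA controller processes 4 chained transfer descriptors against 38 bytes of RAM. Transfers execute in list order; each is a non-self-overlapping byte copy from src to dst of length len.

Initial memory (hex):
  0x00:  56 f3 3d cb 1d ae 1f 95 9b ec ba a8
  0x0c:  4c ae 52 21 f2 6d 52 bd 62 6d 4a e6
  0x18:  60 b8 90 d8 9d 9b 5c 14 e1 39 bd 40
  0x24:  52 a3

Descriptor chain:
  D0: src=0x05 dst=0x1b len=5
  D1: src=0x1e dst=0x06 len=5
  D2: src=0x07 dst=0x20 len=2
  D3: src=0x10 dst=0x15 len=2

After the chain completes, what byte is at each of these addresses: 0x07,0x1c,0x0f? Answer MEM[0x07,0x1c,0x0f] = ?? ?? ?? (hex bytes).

MEM[0x07,0x1c,0x0f] = ec 1f 21

#0 dst[0x1b+5] := {0xae,0x1f,0x95,0x9b,0xec}
#1 dst[0x06+5] := {0x9b,0xec,0xe1,0x39,0xbd}
#2 dst[0x20+2] := {0xec,0xe1}
#3 dst[0x15+2] := {0xf2,0x6d}
query mem[0x07]=0xec, mem[0x1c]=0x1f, mem[0x0f]=0x21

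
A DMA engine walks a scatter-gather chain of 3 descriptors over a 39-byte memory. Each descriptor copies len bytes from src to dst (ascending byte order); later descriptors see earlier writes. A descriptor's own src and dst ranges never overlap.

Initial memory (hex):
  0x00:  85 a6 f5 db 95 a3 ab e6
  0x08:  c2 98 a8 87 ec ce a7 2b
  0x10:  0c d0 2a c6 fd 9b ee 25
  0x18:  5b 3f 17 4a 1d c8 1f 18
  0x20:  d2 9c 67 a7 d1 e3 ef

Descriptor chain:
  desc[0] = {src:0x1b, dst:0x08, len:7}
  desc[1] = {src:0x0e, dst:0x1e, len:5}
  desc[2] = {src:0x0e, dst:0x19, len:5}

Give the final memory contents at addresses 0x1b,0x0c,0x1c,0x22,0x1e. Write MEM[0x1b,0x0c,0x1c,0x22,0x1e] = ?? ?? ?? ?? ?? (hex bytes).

D0: mem[0x08..0x0e] <- [4a 1d c8 1f 18 d2 9c]
D1: mem[0x1e..0x22] <- [9c 2b 0c d0 2a]
D2: mem[0x19..0x1d] <- [9c 2b 0c d0 2a]
query mem[0x1b]=0x0c, mem[0x0c]=0x18, mem[0x1c]=0xd0, mem[0x22]=0x2a, mem[0x1e]=0x9c

MEM[0x1b,0x0c,0x1c,0x22,0x1e] = 0c 18 d0 2a 9c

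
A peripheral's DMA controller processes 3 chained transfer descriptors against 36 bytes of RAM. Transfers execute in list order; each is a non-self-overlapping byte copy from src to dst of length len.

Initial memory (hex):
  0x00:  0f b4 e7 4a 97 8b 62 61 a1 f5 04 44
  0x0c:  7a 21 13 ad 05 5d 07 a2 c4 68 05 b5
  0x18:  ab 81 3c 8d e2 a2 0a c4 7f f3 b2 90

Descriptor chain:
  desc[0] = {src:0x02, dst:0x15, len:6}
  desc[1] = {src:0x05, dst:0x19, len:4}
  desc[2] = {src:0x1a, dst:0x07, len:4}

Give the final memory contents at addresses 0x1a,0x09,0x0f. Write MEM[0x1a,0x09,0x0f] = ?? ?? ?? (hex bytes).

MEM[0x1a,0x09,0x0f] = 62 a1 ad

  after D0: wrote 6B at 0x15 = e74a978b6261
  after D1: wrote 4B at 0x19 = 8b6261a1
  after D2: wrote 4B at 0x07 = 6261a1a2
query mem[0x1a]=0x62, mem[0x09]=0xa1, mem[0x0f]=0xad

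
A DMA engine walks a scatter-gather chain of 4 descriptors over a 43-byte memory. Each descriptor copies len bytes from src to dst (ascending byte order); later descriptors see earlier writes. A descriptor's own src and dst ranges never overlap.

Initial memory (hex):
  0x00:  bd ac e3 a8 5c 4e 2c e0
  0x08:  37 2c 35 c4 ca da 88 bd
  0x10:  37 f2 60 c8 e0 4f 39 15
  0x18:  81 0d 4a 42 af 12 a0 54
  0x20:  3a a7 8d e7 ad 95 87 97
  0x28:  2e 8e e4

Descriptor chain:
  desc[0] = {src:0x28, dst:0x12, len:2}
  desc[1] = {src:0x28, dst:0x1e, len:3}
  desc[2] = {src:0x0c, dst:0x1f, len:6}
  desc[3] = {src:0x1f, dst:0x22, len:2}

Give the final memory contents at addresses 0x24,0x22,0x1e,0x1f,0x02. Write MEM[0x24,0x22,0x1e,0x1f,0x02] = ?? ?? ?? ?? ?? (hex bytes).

D0: mem[0x12..0x13] <- [2e 8e]
D1: mem[0x1e..0x20] <- [2e 8e e4]
D2: mem[0x1f..0x24] <- [ca da 88 bd 37 f2]
D3: mem[0x22..0x23] <- [ca da]
query mem[0x24]=0xf2, mem[0x22]=0xca, mem[0x1e]=0x2e, mem[0x1f]=0xca, mem[0x02]=0xe3

MEM[0x24,0x22,0x1e,0x1f,0x02] = f2 ca 2e ca e3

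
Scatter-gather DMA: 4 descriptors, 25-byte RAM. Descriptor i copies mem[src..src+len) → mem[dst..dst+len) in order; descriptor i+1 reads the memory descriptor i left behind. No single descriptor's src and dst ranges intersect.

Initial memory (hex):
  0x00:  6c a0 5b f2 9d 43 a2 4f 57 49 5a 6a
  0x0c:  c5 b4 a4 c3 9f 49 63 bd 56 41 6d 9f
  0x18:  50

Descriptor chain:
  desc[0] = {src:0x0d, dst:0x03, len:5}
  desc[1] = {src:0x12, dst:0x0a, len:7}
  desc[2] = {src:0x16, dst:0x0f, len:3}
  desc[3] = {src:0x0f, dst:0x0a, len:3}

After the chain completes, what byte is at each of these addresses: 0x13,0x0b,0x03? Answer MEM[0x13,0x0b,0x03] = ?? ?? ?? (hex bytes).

MEM[0x13,0x0b,0x03] = bd 9f b4

[0] 0x0d->0x03 len=5 : b4 a4 c3 9f 49
[1] 0x12->0x0a len=7 : 63 bd 56 41 6d 9f 50
[2] 0x16->0x0f len=3 : 6d 9f 50
[3] 0x0f->0x0a len=3 : 6d 9f 50
query mem[0x13]=0xbd, mem[0x0b]=0x9f, mem[0x03]=0xb4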